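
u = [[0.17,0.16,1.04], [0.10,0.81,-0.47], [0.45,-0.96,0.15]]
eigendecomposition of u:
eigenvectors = [[0.75, -0.91, 0.53], [-0.24, -0.28, -0.53], [-0.62, -0.32, 0.66]]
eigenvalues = [-0.75, 0.59, 1.29]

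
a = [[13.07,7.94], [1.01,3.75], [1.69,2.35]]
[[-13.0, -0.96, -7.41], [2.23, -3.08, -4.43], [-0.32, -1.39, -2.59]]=a@[[-1.62, 0.51, 0.18],[1.03, -0.96, -1.23]]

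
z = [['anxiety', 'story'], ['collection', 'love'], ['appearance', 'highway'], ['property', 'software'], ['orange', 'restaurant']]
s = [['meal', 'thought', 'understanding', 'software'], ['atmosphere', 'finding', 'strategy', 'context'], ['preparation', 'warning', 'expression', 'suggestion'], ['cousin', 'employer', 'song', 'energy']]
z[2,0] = 'appearance'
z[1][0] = 'collection'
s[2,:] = ['preparation', 'warning', 'expression', 'suggestion']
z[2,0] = 'appearance'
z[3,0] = 'property'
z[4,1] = 'restaurant'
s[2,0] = 'preparation'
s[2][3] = 'suggestion'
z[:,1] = ['story', 'love', 'highway', 'software', 'restaurant']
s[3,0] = 'cousin'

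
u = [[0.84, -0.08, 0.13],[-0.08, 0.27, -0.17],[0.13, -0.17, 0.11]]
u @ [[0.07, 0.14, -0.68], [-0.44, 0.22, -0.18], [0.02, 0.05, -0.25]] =[[0.10, 0.11, -0.59],[-0.13, 0.04, 0.05],[0.09, -0.01, -0.09]]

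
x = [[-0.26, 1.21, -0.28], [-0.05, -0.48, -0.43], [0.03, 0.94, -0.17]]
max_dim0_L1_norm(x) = 2.63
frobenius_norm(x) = 1.72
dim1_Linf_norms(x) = [1.21, 0.48, 0.94]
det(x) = -0.14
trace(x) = -0.91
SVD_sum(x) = [[-0.13, 1.24, -0.16], [0.04, -0.41, 0.05], [-0.10, 0.93, -0.12]] + [[-0.04,-0.02,-0.14], [-0.12,-0.07,-0.48], [-0.00,-0.00,-0.02]] + [[-0.09, -0.01, 0.02], [0.02, 0.0, -0.01], [0.13, 0.01, -0.03]]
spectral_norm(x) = 1.63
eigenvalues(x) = [(-0.26+0j), (-0.33+0.67j), (-0.33-0.67j)]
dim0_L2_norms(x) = [0.27, 1.61, 0.54]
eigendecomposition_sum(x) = [[(-0.22+0j), 0.21-0.00j, 0.33-0.00j], [0.00-0.00j, (-0+0j), (-0.01+0j)], [(0.02-0j), -0.02+0.00j, -0.03+0.00j]] + [[-0.02+0.05j, (0.5+0.58j), (-0.31+0.38j)], [(-0.03-0.01j), -0.24+0.29j, (-0.21-0.11j)], [0.00+0.04j, 0.48+0.20j, (-0.07+0.33j)]] + [[-0.02-0.05j, 0.50-0.58j, (-0.31-0.38j)],[(-0.03+0.01j), (-0.24-0.29j), -0.21+0.11j],[-0.04j, 0.48-0.20j, -0.07-0.33j]]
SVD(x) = [[-0.77, -0.29, -0.56], [0.25, -0.96, 0.14], [-0.58, -0.03, 0.81]] @ diag([1.6258918388873966, 0.5186406854838563, 0.16966899422167667]) @ [[0.11, -0.99, 0.13], [0.24, 0.15, 0.96], [0.97, 0.07, -0.25]]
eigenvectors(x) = [[-0.99+0.00j, (-0.77+0j), -0.77-0.00j], [0.02+0.00j, (-0.07-0.37j), (-0.07+0.37j)], [(0.1+0j), (-0.46+0.23j), -0.46-0.23j]]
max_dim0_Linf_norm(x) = 1.21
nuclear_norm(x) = 2.31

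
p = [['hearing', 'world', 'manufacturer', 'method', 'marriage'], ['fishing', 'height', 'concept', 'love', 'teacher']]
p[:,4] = ['marriage', 'teacher']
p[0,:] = ['hearing', 'world', 'manufacturer', 'method', 'marriage']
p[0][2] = 'manufacturer'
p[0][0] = 'hearing'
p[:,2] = ['manufacturer', 'concept']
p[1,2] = 'concept'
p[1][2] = 'concept'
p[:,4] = ['marriage', 'teacher']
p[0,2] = 'manufacturer'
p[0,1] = 'world'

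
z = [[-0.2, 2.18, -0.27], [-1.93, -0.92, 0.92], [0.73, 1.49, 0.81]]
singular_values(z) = [3.02, 1.86, 1.05]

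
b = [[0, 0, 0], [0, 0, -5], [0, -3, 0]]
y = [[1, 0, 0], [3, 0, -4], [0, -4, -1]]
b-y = [[-1, 0, 0], [-3, 0, -1], [0, 1, 1]]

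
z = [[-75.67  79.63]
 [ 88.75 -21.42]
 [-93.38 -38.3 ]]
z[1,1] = -21.42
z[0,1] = 79.63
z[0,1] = 79.63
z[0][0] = -75.67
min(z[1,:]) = -21.42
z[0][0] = -75.67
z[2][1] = -38.3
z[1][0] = 88.75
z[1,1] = -21.42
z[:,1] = [79.63, -21.42, -38.3]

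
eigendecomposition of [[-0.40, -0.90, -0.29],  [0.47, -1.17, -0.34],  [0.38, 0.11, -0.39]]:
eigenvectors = [[0.71+0.00j,  0.71-0.00j,  (0.15+0j)], [(0.4-0.42j),  (0.4+0.42j),  -0.31+0.00j], [(-0.26-0.31j),  -0.26+0.31j,  0.94+0.00j]]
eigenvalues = [(-0.8+0.66j), (-0.8-0.66j), (-0.37+0j)]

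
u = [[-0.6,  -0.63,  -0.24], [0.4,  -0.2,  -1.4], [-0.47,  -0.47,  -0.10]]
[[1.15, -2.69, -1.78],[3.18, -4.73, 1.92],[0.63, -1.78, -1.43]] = u @[[-4.25, -0.72, 4.15], [3.76, 3.96, -1.11], [-4.02, 2.61, -0.03]]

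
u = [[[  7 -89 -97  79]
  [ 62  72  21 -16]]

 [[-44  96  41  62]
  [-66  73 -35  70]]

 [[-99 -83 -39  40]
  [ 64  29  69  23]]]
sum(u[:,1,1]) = 174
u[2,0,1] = -83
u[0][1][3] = -16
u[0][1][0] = 62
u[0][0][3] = 79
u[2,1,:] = [64, 29, 69, 23]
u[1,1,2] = -35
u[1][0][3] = 62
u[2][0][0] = -99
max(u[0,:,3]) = 79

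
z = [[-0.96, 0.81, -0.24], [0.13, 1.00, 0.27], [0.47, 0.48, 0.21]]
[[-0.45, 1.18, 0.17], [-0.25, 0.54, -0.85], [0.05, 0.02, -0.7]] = z@ [[0.58, -0.5, -0.65], [-0.11, 0.73, -0.67], [-0.81, -0.46, -0.37]]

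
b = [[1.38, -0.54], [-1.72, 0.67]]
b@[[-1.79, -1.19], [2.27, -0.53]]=[[-3.7,-1.36], [4.60,1.69]]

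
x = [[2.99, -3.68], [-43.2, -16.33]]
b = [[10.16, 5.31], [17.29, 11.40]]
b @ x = [[-199.01, -124.10], [-440.78, -249.79]]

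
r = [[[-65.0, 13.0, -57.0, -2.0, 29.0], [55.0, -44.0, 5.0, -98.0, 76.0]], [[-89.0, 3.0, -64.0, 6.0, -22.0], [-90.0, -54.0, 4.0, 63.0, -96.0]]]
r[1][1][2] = 4.0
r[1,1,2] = 4.0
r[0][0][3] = -2.0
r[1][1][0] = -90.0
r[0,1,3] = -98.0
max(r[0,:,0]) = 55.0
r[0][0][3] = -2.0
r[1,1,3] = 63.0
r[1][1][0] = -90.0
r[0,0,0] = -65.0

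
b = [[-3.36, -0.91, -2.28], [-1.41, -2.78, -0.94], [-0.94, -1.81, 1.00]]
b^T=[[-3.36, -1.41, -0.94], [-0.91, -2.78, -1.81], [-2.28, -0.94, 1.0]]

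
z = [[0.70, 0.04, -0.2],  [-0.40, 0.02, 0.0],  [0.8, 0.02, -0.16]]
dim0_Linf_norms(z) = [0.8, 0.04, 0.2]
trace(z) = 0.56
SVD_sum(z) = [[0.71, 0.02, -0.15], [-0.38, -0.01, 0.08], [0.80, 0.02, -0.17]] + [[-0.01,0.02,-0.05], [-0.02,0.03,-0.08], [0.00,-0.0,0.01]] + [[-0.00,-0.0,-0.0],[0.0,0.0,0.00],[0.0,0.00,0.00]]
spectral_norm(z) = 1.16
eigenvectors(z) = [[0.45, 0.33, 0.05], [-0.56, -0.67, 0.94], [0.70, 0.67, 0.35]]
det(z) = 0.00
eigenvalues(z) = [0.34, 0.22, 0.0]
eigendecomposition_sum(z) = [[1.33, 0.13, -0.53], [-1.67, -0.17, 0.67], [2.07, 0.21, -0.83]] + [[-0.63,-0.09,0.33], [1.27,0.19,-0.67], [-1.27,-0.19,0.67]] + [[-0.00, 0.00, 0.00], [-0.00, 0.00, 0.00], [-0.00, 0.00, 0.00]]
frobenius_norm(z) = 1.17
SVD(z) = [[-0.63,  -0.54,  -0.57], [0.34,  -0.84,  0.42], [-0.7,  0.08,  0.71]] @ diag([1.1606629393172172, 0.10421871854671115, 3.031230642798334e-18]) @ [[-0.98, -0.03, 0.2], [0.20, -0.35, 0.91], [0.05, 0.94, 0.35]]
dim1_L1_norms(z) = [0.94, 0.42, 0.98]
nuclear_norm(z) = 1.26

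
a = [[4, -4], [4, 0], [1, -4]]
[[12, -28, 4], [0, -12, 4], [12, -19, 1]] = a @[[0, -3, 1], [-3, 4, 0]]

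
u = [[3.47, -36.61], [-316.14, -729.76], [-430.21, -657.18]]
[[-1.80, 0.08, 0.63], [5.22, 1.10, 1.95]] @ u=[[-302.57, -406.51], [-1168.55, -2275.34]]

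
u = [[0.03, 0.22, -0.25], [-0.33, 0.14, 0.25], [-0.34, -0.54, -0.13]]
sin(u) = [[0.04, 0.22, -0.25], [-0.33, 0.16, 0.25], [-0.35, -0.55, -0.12]]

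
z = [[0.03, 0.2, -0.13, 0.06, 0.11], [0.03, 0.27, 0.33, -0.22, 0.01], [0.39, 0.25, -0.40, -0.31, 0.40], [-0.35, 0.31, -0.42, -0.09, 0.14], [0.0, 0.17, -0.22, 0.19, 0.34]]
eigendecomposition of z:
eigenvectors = [[0.10+0.00j, (-0.19+0.23j), (-0.19-0.23j), (0.29+0j), 0.28+0.00j],[-0.11+0.00j, (-0.14-0.5j), -0.14+0.50j, (0.54+0j), 0.81+0.00j],[(0.73+0j), 0.28+0.11j, 0.28-0.11j, (-0.13+0j), (0.46+0j)],[0.67+0.00j, (-0.57+0j), (-0.57-0j), (0.04+0j), -0.02+0.00j],[0.05+0.00j, 0.06+0.48j, (0.06-0.48j), (-0.78+0j), 0.23+0.00j]]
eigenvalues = [(-0.64+0j), (0.07+0.37j), (0.07-0.37j), (0.17+0j), (0.48+0j)]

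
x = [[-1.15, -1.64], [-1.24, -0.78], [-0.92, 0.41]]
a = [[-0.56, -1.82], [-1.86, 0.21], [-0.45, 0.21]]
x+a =[[-1.71, -3.46], [-3.1, -0.57], [-1.37, 0.62]]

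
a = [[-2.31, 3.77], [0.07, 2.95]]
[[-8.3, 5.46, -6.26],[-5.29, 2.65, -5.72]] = a @ [[0.64,  -0.86,  -0.44],[-1.81,  0.92,  -1.93]]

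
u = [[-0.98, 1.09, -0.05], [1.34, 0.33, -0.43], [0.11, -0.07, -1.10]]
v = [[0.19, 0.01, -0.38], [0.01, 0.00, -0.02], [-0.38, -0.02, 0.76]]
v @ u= [[-0.21,0.24,0.4], [-0.01,0.01,0.02], [0.43,-0.47,-0.81]]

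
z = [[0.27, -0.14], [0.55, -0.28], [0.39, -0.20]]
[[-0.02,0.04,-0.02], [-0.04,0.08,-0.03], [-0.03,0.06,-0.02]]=z @ [[-0.01,0.04,0.01], [0.11,-0.22,0.13]]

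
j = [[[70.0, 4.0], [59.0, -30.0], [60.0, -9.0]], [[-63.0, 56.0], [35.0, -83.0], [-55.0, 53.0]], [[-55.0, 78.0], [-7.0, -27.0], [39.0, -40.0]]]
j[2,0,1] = 78.0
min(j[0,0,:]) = 4.0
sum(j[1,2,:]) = -2.0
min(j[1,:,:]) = -83.0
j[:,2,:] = [[60.0, -9.0], [-55.0, 53.0], [39.0, -40.0]]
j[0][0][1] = 4.0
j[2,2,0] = 39.0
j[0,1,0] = 59.0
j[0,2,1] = -9.0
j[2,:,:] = [[-55.0, 78.0], [-7.0, -27.0], [39.0, -40.0]]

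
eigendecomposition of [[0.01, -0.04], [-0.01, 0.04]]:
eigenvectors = [[-0.97, 0.71], [-0.24, -0.71]]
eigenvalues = [0.0, 0.05]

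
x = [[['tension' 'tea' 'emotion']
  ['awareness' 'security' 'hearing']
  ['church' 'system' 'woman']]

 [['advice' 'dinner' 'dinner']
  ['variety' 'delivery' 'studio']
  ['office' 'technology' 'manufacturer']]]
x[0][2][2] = 'woman'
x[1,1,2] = 'studio'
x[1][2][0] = 'office'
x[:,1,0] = ['awareness', 'variety']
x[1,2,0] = 'office'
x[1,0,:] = ['advice', 'dinner', 'dinner']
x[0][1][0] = 'awareness'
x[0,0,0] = 'tension'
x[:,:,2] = [['emotion', 'hearing', 'woman'], ['dinner', 'studio', 'manufacturer']]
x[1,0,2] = 'dinner'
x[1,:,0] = ['advice', 'variety', 'office']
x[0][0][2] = 'emotion'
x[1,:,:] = [['advice', 'dinner', 'dinner'], ['variety', 'delivery', 'studio'], ['office', 'technology', 'manufacturer']]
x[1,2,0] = 'office'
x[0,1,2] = 'hearing'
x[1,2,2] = 'manufacturer'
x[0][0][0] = 'tension'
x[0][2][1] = 'system'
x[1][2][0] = 'office'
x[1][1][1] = 'delivery'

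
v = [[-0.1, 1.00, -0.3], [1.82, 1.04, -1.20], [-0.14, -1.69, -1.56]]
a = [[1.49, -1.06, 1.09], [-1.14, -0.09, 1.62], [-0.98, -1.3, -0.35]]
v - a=[[-1.59, 2.06, -1.39], [2.96, 1.13, -2.82], [0.84, -0.39, -1.21]]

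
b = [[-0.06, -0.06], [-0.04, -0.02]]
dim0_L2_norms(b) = [0.07, 0.06]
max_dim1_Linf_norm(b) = 0.06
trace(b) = -0.08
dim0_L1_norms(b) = [0.1, 0.08]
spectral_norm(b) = 0.10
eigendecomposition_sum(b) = [[-0.06, -0.05], [-0.04, -0.03]] + [[0.0, -0.01], [-0.00, 0.01]]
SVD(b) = [[-0.89, -0.46], [-0.46, 0.89]] @ diag([0.09508270432752162, 0.012620591815168435]) @ [[0.75, 0.66], [-0.66, 0.75]]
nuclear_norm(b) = 0.11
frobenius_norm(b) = 0.10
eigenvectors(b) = [[-0.88, 0.64], [-0.48, -0.77]]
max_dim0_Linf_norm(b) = 0.06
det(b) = -0.00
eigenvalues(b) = [-0.09, 0.01]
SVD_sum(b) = [[-0.06, -0.06], [-0.03, -0.03]] + [[0.00, -0.00], [-0.01, 0.01]]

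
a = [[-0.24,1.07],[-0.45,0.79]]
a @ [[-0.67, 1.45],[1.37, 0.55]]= [[1.63, 0.24],[1.38, -0.22]]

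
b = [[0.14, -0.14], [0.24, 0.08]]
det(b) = 0.04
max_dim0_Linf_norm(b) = 0.24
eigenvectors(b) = [[0.10+0.60j, 0.10-0.60j], [0.79+0.00j, (0.79-0j)]]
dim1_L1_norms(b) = [0.28, 0.32]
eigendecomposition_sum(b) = [[0.07+0.08j, (-0.07+0.04j)], [0.12-0.07j, 0.04+0.10j]] + [[(0.07-0.08j), (-0.07-0.04j)], [0.12+0.07j, (0.04-0.1j)]]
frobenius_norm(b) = 0.32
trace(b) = 0.22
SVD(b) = [[-0.51, -0.86], [-0.86, 0.51]] @ diag([0.27785450294945446, 0.16123546505254852]) @ [[-1.00, 0.01], [0.01, 1.00]]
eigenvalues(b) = [(0.11+0.18j), (0.11-0.18j)]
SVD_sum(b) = [[0.14,-0.0], [0.24,-0.0]] + [[-0.0,-0.14], [0.0,0.08]]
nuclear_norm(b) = 0.44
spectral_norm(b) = 0.28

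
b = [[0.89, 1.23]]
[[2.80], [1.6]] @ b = [[2.49, 3.44], [1.42, 1.97]]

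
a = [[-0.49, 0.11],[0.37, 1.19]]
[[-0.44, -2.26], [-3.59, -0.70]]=a @ [[0.2, 4.18],[-3.08, -1.89]]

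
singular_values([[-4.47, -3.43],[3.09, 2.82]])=[7.01, 0.29]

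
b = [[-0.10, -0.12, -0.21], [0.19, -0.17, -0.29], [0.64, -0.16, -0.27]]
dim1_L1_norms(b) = [0.43, 0.65, 1.07]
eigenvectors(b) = [[-0.09-0.48j, -0.09+0.48j, (-0.01+0j)], [-0.37-0.40j, -0.37+0.40j, -0.87+0.00j], [(-0.68+0j), -0.68-0.00j, (0.5+0j)]]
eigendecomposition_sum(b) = [[(-0.05+0.24j), (-0.06-0.05j), (-0.11-0.08j)], [0.09+0.26j, -0.08-0.01j, (-0.15-0.01j)], [0.32+0.13j, (-0.08+0.07j), (-0.13+0.12j)]] + [[(-0.05-0.24j), (-0.06+0.05j), -0.11+0.08j], [(0.09-0.26j), (-0.08+0.01j), (-0.15+0.01j)], [0.32-0.13j, (-0.08-0.07j), (-0.13-0.12j)]] + [[0.00-0.00j, -0.00-0.00j, 0j],[-0j, (-0-0j), 0j],[(-0+0j), 0j, -0.00-0.00j]]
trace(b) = -0.54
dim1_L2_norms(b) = [0.26, 0.39, 0.71]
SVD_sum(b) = [[0.04, -0.02, -0.03], [0.29, -0.10, -0.17], [0.58, -0.20, -0.34]] + [[-0.14, -0.11, -0.18], [-0.1, -0.07, -0.12], [0.06, 0.04, 0.07]] + [[0.0, 0.00, -0.00], [-0.00, -0.0, 0.00], [0.0, 0.00, -0.00]]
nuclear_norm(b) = 1.11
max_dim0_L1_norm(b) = 0.93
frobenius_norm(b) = 0.85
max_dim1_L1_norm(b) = 1.07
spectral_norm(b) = 0.79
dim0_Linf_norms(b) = [0.64, 0.17, 0.29]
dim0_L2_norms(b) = [0.68, 0.26, 0.45]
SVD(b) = [[0.07, -0.79, 0.61],  [0.44, -0.52, -0.73],  [0.90, 0.32, 0.31]] @ diag([0.7878390621089164, 0.3240497642692285, 0.0011672584977282937]) @ [[0.82, -0.29, -0.49], [0.57, 0.41, 0.72], [0.01, 0.87, -0.5]]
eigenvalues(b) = [(-0.27+0.36j), (-0.27-0.36j), (-0+0j)]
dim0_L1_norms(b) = [0.93, 0.45, 0.77]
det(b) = -0.00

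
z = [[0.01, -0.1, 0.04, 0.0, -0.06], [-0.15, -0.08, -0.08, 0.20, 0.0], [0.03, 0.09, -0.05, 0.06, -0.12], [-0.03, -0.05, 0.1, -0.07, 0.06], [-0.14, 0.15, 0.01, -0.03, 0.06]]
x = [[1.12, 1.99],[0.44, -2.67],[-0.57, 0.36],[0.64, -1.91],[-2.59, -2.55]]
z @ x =[[0.10, 0.45], [-0.03, -0.5], [0.45, -0.01], [-0.31, 0.09], [-0.27, -0.77]]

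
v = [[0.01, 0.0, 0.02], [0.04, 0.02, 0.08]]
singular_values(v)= [0.09, 0.0]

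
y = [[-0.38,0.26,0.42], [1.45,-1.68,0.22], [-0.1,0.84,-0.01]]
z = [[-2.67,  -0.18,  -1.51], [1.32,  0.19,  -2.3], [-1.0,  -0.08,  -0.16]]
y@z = [[0.94, 0.08, -0.09], [-6.31, -0.60, 1.64], [1.39, 0.18, -1.78]]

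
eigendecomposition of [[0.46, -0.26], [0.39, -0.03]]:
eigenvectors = [[0.49+0.40j, 0.49-0.40j], [(0.77+0j), (0.77-0j)]]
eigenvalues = [(0.22+0.2j), (0.22-0.2j)]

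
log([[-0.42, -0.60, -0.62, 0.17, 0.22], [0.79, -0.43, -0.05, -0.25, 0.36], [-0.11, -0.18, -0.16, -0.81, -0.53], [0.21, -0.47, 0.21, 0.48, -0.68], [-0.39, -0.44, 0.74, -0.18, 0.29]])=[[-0.00, -1.86, -0.76, -0.45, 0.27], [1.87, 0.00, 0.68, 0.19, 0.62], [0.77, -0.68, 0.00, -1.06, -1.08], [0.44, -0.2, 1.05, 0.00, -0.37], [-0.29, -0.63, 1.08, 0.37, 0.00]]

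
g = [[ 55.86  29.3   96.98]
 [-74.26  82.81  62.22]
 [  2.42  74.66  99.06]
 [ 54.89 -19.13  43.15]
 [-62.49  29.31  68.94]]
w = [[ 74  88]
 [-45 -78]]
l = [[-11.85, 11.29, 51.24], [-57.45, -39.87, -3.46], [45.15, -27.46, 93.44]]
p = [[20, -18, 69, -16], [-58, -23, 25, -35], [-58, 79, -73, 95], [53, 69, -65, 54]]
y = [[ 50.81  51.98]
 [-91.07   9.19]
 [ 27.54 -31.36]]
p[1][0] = -58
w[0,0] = 74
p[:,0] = [20, -58, -58, 53]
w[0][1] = 88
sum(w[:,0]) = 29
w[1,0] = -45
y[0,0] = 50.81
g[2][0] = 2.42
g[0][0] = 55.86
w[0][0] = 74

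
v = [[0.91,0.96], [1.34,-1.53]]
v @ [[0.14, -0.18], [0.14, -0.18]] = [[0.26, -0.34], [-0.03, 0.03]]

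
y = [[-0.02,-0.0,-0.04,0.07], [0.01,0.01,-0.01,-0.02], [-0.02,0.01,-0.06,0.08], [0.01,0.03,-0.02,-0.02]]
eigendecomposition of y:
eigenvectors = [[0.54+0.00j, (-0.41+0.06j), (-0.41-0.06j), -0.89+0.00j], [0.13+0.00j, -0.31-0.17j, (-0.31+0.17j), -0.11+0.00j], [(0.8+0j), -0.72+0.00j, -0.72-0.00j, (-0.24+0j)], [0.24+0.00j, (-0.42-0.07j), -0.42+0.07j, -0.38+0.00j]]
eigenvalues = [(-0.05+0j), (-0.02+0.01j), (-0.02-0.01j), (-0+0j)]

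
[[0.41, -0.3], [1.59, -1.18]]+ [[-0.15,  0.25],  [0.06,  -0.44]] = [[0.26, -0.05],[1.65, -1.62]]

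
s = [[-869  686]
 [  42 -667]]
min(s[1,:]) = -667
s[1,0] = 42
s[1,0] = 42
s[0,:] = [-869, 686]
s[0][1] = 686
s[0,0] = -869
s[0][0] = -869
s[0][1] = 686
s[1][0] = 42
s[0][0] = -869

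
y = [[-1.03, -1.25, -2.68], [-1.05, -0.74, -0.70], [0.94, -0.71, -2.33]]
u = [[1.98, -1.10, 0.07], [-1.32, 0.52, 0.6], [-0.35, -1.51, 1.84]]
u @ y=[[-0.82, -1.71, -4.7], [1.38, 0.84, 1.78], [3.68, 0.25, -2.29]]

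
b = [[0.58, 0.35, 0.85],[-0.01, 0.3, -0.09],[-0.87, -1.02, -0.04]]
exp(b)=[[1.28,-0.06,0.99], [0.04,1.41,-0.1], [-1.03,-1.23,0.6]]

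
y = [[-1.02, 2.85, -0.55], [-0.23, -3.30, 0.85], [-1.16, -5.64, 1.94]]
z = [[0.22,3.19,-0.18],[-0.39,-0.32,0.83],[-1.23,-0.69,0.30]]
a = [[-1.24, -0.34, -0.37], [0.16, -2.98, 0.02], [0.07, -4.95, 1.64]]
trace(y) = -2.38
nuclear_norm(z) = 5.28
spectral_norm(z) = 3.34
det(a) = 6.24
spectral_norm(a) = 5.96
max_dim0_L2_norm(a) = 5.79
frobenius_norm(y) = 7.62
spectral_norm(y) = 7.47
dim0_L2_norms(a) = [1.25, 5.79, 1.68]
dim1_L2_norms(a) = [1.34, 2.98, 5.22]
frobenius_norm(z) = 3.64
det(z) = -2.76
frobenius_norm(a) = 6.16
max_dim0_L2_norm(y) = 7.13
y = z + a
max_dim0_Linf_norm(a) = 4.95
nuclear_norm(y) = 9.08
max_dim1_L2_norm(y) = 6.08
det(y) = 1.49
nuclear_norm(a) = 8.08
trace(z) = 0.20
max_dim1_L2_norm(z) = 3.2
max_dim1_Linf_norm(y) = 5.64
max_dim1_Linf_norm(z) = 3.19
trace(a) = -2.58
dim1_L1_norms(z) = [3.59, 1.54, 2.22]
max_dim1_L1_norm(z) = 3.59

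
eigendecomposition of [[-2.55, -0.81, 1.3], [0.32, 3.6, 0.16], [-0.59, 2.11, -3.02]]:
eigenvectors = [[0.81+0.00j, (0.81-0j), (-0.06+0j)],  [(-0.03-0.02j), -0.03+0.02j, (0.95+0j)],  [-0.18+0.56j, (-0.18-0.56j), 0.31+0.00j]]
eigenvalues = [(-2.8+0.91j), (-2.8-0.91j), (3.63+0j)]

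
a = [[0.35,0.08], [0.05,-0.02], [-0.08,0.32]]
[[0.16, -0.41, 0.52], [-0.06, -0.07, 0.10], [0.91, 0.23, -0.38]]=a @ [[-0.18, -1.27, 1.65], [2.79, 0.41, -0.76]]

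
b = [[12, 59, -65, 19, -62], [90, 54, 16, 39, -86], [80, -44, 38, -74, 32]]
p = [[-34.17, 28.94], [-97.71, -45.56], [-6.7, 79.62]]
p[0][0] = -34.17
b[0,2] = -65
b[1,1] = 54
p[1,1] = -45.56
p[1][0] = -97.71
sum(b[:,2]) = -11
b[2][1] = -44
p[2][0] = -6.7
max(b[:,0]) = 90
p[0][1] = 28.94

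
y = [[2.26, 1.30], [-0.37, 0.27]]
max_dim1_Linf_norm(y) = 2.26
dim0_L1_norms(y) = [2.63, 1.57]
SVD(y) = [[-1.0, 0.07], [0.07, 1.0]] @ diag([2.6140282773789956, 0.4174400137301162]) @ [[-0.87, -0.49],  [-0.49, 0.87]]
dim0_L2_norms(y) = [2.29, 1.33]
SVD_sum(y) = [[2.27,  1.27], [-0.17,  -0.09]] + [[-0.01, 0.03], [-0.2, 0.36]]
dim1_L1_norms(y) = [3.56, 0.64]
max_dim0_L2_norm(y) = 2.29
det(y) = 1.09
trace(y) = 2.53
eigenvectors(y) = [[0.98,-0.61], [-0.21,0.80]]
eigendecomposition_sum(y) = [[2.37, 1.8], [-0.51, -0.39]] + [[-0.11, -0.5], [0.14, 0.66]]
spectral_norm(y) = 2.61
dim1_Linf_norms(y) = [2.26, 0.37]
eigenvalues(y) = [1.98, 0.55]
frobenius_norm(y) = 2.65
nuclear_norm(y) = 3.03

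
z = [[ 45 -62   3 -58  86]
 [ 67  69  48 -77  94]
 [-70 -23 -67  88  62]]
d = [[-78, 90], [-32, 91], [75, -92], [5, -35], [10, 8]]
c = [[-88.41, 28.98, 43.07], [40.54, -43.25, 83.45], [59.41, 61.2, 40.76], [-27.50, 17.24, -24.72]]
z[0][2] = 3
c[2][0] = 59.41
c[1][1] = -43.25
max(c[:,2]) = 83.45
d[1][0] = -32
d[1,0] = -32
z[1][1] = 69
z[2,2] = -67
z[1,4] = 94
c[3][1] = 17.24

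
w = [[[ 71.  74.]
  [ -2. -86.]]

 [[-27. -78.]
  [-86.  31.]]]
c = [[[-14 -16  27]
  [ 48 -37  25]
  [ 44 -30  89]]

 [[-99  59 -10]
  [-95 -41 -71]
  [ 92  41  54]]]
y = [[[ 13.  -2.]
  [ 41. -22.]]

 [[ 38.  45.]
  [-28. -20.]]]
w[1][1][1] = 31.0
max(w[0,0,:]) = 74.0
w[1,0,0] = -27.0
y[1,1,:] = [-28.0, -20.0]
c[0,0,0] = -14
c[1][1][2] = -71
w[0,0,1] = 74.0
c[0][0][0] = -14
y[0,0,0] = 13.0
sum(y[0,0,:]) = 11.0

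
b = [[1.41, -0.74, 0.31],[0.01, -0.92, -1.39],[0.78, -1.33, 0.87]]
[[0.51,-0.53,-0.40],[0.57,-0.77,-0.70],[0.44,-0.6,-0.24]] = b @ [[0.24, -0.16, -0.21], [-0.32, 0.5, 0.27], [-0.20, 0.22, 0.32]]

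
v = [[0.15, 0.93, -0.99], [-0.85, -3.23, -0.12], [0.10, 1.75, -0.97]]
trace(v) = -4.05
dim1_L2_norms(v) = [1.37, 3.34, 2.0]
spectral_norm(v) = 3.92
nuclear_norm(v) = 5.38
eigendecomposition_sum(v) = [[0.16, -0.02, -0.13], [-0.04, 0.01, 0.03], [-0.04, 0.01, 0.04]] + [[1.73,  5.35,  1.66], [-2.09,  -6.48,  -2.01], [2.46,  7.63,  2.37]] + [[-1.74, -4.4, -2.52], [1.28, 3.25, 1.86], [-2.32, -5.89, -3.37]]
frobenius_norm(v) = 4.13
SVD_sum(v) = [[0.22,  1.05,  -0.18], [-0.67,  -3.16,  0.53], [0.38,  1.80,  -0.3]] + [[-0.19, -0.09, -0.79], [-0.16, -0.08, -0.66], [-0.17, -0.08, -0.69]] + [[0.12, -0.03, -0.03], [-0.02, 0.01, 0.01], [-0.11, 0.03, 0.02]]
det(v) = 0.88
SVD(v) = [[-0.28,-0.64,-0.72], [0.83,-0.53,0.15], [-0.48,-0.56,0.68]] @ diag([3.9218169953575956, 1.2804670082279934, 0.1745156032106045]) @ [[-0.20, -0.97, 0.16],  [0.23, 0.11, 0.97],  [-0.95, 0.23, 0.20]]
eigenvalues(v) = [0.2, -2.39, -1.86]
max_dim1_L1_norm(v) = 4.2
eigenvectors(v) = [[-0.94,  -0.47,  0.55], [0.22,  0.57,  -0.4], [0.26,  -0.67,  0.73]]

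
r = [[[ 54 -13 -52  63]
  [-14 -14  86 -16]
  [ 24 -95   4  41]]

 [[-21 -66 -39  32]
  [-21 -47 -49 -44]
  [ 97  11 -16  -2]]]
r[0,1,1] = -14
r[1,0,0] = -21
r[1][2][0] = 97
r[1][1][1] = -47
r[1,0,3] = 32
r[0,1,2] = 86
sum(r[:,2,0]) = 121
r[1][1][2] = -49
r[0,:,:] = [[54, -13, -52, 63], [-14, -14, 86, -16], [24, -95, 4, 41]]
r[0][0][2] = -52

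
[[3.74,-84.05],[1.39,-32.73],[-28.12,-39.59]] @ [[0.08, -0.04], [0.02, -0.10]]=[[-1.38, 8.26], [-0.54, 3.22], [-3.04, 5.08]]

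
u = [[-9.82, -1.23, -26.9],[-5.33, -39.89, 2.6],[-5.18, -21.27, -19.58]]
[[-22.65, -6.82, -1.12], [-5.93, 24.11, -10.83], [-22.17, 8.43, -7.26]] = u @ [[-0.3, 0.28, -0.17], [0.25, -0.63, 0.30], [0.94, 0.18, 0.09]]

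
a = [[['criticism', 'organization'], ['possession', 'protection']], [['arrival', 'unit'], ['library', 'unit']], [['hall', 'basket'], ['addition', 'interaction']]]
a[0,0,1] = 'organization'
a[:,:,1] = [['organization', 'protection'], ['unit', 'unit'], ['basket', 'interaction']]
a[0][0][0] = 'criticism'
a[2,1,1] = 'interaction'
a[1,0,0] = 'arrival'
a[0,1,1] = 'protection'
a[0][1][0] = 'possession'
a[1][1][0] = 'library'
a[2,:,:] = [['hall', 'basket'], ['addition', 'interaction']]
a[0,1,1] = 'protection'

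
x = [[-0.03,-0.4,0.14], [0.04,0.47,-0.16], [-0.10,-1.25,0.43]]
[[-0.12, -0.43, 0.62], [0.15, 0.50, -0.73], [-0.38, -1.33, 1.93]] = x @ [[2.77, 1.44, -1.21], [-0.03, 0.26, -0.93], [-0.32, -2.0, 1.50]]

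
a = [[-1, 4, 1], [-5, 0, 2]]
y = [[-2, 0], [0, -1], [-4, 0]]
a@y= [[-2, -4], [2, 0]]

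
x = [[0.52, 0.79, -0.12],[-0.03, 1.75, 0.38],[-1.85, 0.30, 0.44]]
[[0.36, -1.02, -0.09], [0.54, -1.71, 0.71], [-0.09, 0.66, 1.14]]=x@[[0.03, -0.54, -0.42], [0.38, -0.96, 0.26], [-0.33, -0.12, 0.64]]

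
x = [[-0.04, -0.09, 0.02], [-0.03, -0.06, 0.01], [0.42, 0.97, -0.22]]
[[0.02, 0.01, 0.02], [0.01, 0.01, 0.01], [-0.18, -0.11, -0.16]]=x @ [[-0.17, 0.09, -0.19], [-0.12, -0.19, -0.13], [-0.04, -0.18, -0.21]]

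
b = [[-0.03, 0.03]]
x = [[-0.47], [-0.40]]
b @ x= [[0.0]]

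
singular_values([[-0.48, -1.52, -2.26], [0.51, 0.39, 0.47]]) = [2.85, 0.39]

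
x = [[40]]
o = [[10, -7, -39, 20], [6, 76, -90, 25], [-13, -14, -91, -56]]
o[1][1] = 76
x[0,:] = [40]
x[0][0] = 40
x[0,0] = 40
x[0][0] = 40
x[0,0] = 40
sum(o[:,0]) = 3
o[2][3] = -56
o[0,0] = 10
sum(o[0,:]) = -16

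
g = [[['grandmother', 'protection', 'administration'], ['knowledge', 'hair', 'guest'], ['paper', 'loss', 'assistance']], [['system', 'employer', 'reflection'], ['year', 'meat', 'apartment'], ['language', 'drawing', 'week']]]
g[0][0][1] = 'protection'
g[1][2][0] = 'language'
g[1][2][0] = 'language'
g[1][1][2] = 'apartment'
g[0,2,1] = 'loss'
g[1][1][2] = 'apartment'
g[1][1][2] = 'apartment'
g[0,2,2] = 'assistance'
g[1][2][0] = 'language'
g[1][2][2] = 'week'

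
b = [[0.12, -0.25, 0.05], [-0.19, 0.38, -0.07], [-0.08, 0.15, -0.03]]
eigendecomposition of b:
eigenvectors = [[(-0.52+0j), (-0.08+0.55j), -0.08-0.55j],[(0.8+0j), (-0.18+0.27j), -0.18-0.27j],[0.32+0.00j, (-0.77+0j), (-0.77-0j)]]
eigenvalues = [(0.48+0j), (-0+0j), (-0-0j)]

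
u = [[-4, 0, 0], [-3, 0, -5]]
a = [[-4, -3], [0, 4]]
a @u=[[25, 0, 15], [-12, 0, -20]]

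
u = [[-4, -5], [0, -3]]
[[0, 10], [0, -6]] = u @ [[0, -5], [0, 2]]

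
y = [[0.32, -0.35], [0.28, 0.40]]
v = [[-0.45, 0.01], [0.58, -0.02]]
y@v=[[-0.35, 0.01], [0.11, -0.01]]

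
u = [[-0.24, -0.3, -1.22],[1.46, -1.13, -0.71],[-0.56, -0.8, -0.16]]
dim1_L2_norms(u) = [1.28, 1.98, 0.99]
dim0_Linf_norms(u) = [1.46, 1.13, 1.22]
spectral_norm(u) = 2.06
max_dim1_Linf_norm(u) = 1.46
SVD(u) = [[0.33,-0.77,-0.55], [0.94,0.34,0.09], [0.12,-0.54,0.83]] @ diag([2.0593281202735785, 1.2885365491605343, 0.7916067549787287]) @ [[0.59, -0.61, -0.53],  [0.76, 0.22, 0.61],  [-0.25, -0.76, 0.59]]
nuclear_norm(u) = 4.14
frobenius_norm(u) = 2.55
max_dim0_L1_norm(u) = 2.26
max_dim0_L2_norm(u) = 1.58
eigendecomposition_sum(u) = [[0.32+0.00j, (0.11+0j), (-0.42-0j)], [(0.36+0j), 0.13+0.00j, (-0.47-0j)], [-0.41+0.00j, (-0.14+0j), (0.53+0j)]] + [[-0.28+0.48j, -0.21-0.51j, -0.40-0.07j], [(0.55+0.39j), (-0.63+0.19j), -0.12+0.47j], [(-0.07+0.48j), -0.33-0.34j, -0.35+0.08j]] + [[-0.28-0.48j, -0.21+0.51j, (-0.4+0.07j)], [0.55-0.39j, -0.63-0.19j, -0.12-0.47j], [-0.07-0.48j, (-0.33+0.34j), -0.35-0.08j]]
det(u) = 2.10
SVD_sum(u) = [[0.41, -0.42, -0.36], [1.14, -1.17, -1.02], [0.14, -0.14, -0.13]] + [[-0.76, -0.22, -0.6], [0.33, 0.10, 0.27], [-0.53, -0.15, -0.42]] + [[0.11, 0.33, -0.26], [-0.02, -0.06, 0.04], [-0.17, -0.5, 0.39]]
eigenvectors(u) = [[-0.51+0.00j, 0.05+0.56j, 0.05-0.56j], [(-0.57+0j), (0.67+0j), (0.67-0j)], [(0.65+0j), (0.22+0.43j), 0.22-0.43j]]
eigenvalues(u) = [(0.98+0j), (-1.26+0.75j), (-1.26-0.75j)]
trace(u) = -1.53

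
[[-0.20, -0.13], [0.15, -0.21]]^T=[[-0.20,0.15], [-0.13,-0.21]]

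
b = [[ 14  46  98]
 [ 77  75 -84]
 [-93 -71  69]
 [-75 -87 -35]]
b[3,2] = -35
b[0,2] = 98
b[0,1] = 46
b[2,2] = 69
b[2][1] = -71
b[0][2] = 98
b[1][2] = -84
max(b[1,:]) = 77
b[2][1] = -71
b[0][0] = 14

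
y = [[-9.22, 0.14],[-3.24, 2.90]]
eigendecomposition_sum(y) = [[-9.21, 0.11], [-2.47, 0.03]] + [[-0.01, 0.03], [-0.77, 2.87]]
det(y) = -26.28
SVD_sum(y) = [[-9.1,1.1], [-3.54,0.43]] + [[-0.12, -0.96], [0.3, 2.47]]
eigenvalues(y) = [-9.18, 2.86]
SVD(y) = [[-0.93, -0.36],[-0.36, 0.93]] @ diag([9.838617708115583, 2.671554153213899]) @ [[0.99,-0.12],[0.12,0.99]]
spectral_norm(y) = 9.84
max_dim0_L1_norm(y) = 12.46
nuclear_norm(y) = 12.51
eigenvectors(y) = [[-0.97, -0.01], [-0.26, -1.0]]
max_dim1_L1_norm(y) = 9.36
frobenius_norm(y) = 10.19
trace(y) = -6.32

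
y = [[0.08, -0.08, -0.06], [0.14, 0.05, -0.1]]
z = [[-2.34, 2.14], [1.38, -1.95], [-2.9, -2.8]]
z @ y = [[0.11,0.29,-0.07], [-0.16,-0.21,0.11], [-0.62,0.09,0.45]]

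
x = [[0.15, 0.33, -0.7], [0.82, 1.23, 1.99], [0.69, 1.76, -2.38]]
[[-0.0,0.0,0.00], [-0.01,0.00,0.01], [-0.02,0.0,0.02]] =x@ [[-0.00, 0.00, 0.0], [-0.01, 0.0, 0.01], [0.0, -0.00, -0.00]]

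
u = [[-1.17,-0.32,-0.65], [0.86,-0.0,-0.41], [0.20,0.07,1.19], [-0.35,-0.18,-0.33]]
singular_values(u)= [1.75, 1.2, 0.17]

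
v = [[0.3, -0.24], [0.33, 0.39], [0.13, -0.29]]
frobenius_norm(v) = 0.71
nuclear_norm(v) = 1.01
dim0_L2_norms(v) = [0.46, 0.54]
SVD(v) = [[0.3, 0.75], [-0.83, 0.51], [0.46, 0.42]] @ diag([0.5460604581243433, 0.45980210533775534]) @ [[-0.22, -0.97], [0.97, -0.22]]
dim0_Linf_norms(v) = [0.33, 0.39]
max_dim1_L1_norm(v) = 0.72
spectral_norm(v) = 0.55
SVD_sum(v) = [[-0.04, -0.16], [0.1, 0.44], [-0.06, -0.25]] + [[0.34,-0.08], [0.23,-0.05], [0.19,-0.04]]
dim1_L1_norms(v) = [0.54, 0.72, 0.42]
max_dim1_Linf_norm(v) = 0.39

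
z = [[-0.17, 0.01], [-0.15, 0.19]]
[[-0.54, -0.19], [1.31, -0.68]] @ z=[[0.12, -0.04], [-0.12, -0.12]]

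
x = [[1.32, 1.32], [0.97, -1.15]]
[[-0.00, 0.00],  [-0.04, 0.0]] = x @ [[-0.02, -0.00], [0.02, 0.00]]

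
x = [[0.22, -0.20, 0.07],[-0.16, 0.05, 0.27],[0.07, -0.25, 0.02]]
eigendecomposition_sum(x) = [[0.29+0.00j, (-0.16+0j), (-0.08+0j)], [(-0.05+0j), 0.03-0.00j, (0.02-0j)], [(0.13+0j), (-0.07+0j), -0.04+0.00j]] + [[(-0.04-0j), -0.02+0.06j, 0.08+0.03j], [(-0.05+0.02j), 0.01+0.10j, (0.13-0.01j)], [-0.03-0.05j, -0.09+0.03j, 0.03+0.12j]] + [[-0.04+0.00j, (-0.02-0.06j), 0.08-0.03j], [(-0.05-0.02j), 0.01-0.10j, 0.13+0.01j], [(-0.03+0.05j), -0.09-0.03j, 0.03-0.12j]]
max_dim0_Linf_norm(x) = 0.27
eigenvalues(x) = [(0.29+0j), 0.21j, -0.21j]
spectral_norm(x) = 0.41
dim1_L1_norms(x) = [0.49, 0.48, 0.34]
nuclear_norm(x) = 0.81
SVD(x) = [[0.69, 0.33, -0.64], [-0.45, 0.89, -0.03], [0.56, 0.31, 0.77]] @ diag([0.40570671333203556, 0.29162545116893607, 0.11160940367116025]) @ [[0.65,-0.74,-0.15], [-0.17,-0.34,0.93], [-0.74,-0.58,-0.35]]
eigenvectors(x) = [[-0.91+0.00j, (-0.38-0.18j), (-0.38+0.18j)], [0.16+0.00j, (-0.65+0j), (-0.65-0j)], [-0.39+0.00j, (-0.11-0.62j), (-0.11+0.62j)]]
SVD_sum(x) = [[0.18, -0.21, -0.04], [-0.12, 0.14, 0.03], [0.15, -0.17, -0.03]] + [[-0.02, -0.03, 0.09], [-0.04, -0.09, 0.24], [-0.02, -0.03, 0.08]] + [[0.05, 0.04, 0.02], [0.0, 0.00, 0.00], [-0.06, -0.05, -0.03]]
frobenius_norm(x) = 0.51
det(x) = 0.01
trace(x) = 0.29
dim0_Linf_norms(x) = [0.22, 0.25, 0.27]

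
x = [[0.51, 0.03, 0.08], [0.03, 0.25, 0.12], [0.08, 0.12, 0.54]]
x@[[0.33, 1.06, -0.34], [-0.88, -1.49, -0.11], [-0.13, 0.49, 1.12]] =[[0.13, 0.54, -0.09], [-0.23, -0.28, 0.1], [-0.15, 0.17, 0.56]]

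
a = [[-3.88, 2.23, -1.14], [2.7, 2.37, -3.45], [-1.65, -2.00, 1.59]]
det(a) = 16.970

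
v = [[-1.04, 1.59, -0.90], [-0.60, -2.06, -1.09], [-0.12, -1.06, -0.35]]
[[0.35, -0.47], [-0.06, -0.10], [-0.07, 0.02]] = v @[[0.05, 0.18], [0.13, -0.09], [-0.22, 0.16]]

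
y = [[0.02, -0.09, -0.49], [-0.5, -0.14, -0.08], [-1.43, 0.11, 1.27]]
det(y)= 0.054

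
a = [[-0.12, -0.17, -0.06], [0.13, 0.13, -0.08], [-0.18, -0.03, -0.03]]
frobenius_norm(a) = 0.35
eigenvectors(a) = [[-0.63+0.00j, (0.36-0.36j), (0.36+0.36j)], [0.07+0.00j, -0.71+0.00j, -0.71-0.00j], [-0.77+0.00j, (0.12+0.47j), (0.12-0.47j)]]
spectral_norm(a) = 0.31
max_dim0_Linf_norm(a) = 0.18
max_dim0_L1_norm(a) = 0.43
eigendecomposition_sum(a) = [[(-0.09-0j), (-0.06-0j), (-0.07+0j)], [0.01+0.00j, (0.01+0j), 0.01-0.00j], [-0.11-0.00j, (-0.07-0j), (-0.09+0j)]] + [[-0.01+0.05j, -0.06+0.01j, (0.01-0.04j)], [0.06-0.03j, (0.06+0.05j), (-0.04+0.03j)], [-0.03-0.03j, 0.02-0.05j, 0.03+0.02j]] + [[-0.01-0.05j, -0.06-0.01j, (0.01+0.04j)], [0.06+0.03j, (0.06-0.05j), (-0.04-0.03j)], [-0.03+0.03j, 0.02+0.05j, 0.03-0.02j]]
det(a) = -0.00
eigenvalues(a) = [(-0.18+0j), (0.08+0.12j), (0.08-0.12j)]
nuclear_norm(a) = 0.53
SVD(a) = [[-0.64, 0.16, -0.75], [0.58, -0.55, -0.61], [-0.51, -0.82, 0.26]] @ diag([0.31430899237281423, 0.11045905527696881, 0.10153154396987088]) @ [[0.77, 0.63, 0.02], [0.53, -0.66, 0.53], [-0.35, 0.4, 0.85]]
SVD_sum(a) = [[-0.16, -0.13, -0.0], [0.14, 0.11, 0.00], [-0.12, -0.1, -0.00]] + [[0.01,  -0.01,  0.01],  [-0.03,  0.04,  -0.03],  [-0.05,  0.06,  -0.05]] + [[0.03, -0.03, -0.06],[0.02, -0.02, -0.05],[-0.01, 0.01, 0.02]]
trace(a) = -0.02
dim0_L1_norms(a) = [0.43, 0.33, 0.17]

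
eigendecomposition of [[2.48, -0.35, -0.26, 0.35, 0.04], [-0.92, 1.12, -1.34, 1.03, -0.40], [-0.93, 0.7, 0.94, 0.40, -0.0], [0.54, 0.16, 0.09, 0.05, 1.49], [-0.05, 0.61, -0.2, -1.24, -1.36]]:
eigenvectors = [[(0.88+0j), (0.01-0.1j), 0.01+0.10j, -0.14-0.00j, (-0.14+0j)], [(-0.03+0j), (-0.02-0.38j), (-0.02+0.38j), -0.75+0.00j, (-0.75-0j)], [(-0.45+0j), -0.02-0.04j, -0.02+0.04j, (-0.06+0.58j), -0.06-0.58j], [(0.14+0j), (0.28+0.56j), 0.28-0.56j, (-0.23+0.12j), (-0.23-0.12j)], [(-0.04+0j), (-0.67+0j), (-0.67-0j), (-0.09-0.08j), -0.09+0.08j]]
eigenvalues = [(2.68+0j), (-0.83+1.36j), (-0.83-1.36j), (1.11+0.82j), (1.11-0.82j)]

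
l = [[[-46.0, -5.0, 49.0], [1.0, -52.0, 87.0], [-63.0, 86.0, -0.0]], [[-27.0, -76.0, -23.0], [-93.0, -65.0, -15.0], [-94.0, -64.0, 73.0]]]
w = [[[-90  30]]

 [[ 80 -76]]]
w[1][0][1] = -76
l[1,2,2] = 73.0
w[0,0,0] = -90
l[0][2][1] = 86.0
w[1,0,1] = -76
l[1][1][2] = -15.0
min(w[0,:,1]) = 30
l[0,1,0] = 1.0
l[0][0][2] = 49.0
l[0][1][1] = -52.0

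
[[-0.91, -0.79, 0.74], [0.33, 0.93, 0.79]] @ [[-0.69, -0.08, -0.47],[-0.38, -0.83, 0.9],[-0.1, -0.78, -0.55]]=[[0.85, 0.15, -0.69], [-0.66, -1.41, 0.25]]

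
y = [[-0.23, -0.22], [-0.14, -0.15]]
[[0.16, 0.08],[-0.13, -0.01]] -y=[[0.39, 0.3], [0.01, 0.14]]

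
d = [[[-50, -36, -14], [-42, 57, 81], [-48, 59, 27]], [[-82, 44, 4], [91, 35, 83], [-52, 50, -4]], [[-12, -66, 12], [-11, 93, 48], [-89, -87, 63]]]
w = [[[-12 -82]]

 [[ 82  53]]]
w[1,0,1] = 53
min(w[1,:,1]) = 53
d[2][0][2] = 12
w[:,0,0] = [-12, 82]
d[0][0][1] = -36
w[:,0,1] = [-82, 53]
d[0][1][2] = 81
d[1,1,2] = 83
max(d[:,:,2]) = 83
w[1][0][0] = 82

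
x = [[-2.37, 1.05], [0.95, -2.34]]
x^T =[[-2.37, 0.95], [1.05, -2.34]]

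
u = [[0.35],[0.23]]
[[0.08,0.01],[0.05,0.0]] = u @ [[0.22, 0.02]]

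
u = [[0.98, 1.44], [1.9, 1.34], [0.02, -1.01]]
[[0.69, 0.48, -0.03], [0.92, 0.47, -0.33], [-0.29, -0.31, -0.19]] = u@ [[0.28,0.03,-0.30], [0.29,0.31,0.18]]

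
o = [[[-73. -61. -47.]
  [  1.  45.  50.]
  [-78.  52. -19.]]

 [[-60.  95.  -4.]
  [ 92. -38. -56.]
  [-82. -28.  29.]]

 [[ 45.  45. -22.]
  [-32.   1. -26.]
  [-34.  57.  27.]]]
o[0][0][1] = -61.0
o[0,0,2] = -47.0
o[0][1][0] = 1.0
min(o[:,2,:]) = -82.0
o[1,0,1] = 95.0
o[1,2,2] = 29.0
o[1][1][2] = -56.0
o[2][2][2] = 27.0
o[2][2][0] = -34.0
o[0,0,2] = -47.0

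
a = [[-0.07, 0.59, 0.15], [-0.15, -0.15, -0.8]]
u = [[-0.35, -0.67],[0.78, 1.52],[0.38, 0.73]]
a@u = [[0.54, 1.05],[-0.37, -0.71]]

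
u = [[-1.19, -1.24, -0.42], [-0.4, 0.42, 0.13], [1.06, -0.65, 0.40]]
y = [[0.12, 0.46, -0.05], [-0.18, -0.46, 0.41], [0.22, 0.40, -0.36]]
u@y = [[-0.01, -0.14, -0.3], [-0.1, -0.33, 0.15], [0.33, 0.95, -0.46]]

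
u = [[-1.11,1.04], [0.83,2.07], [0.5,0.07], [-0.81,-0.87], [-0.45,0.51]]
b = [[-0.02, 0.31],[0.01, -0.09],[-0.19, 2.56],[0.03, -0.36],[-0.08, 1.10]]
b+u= [[-1.13, 1.35], [0.84, 1.98], [0.31, 2.63], [-0.78, -1.23], [-0.53, 1.61]]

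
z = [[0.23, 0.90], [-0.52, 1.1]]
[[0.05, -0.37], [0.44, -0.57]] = z @[[-0.47, 0.15], [0.18, -0.45]]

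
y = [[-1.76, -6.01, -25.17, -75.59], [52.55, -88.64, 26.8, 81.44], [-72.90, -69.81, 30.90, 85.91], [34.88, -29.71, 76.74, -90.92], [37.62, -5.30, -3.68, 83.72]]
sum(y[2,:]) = -25.900000000000006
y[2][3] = 85.91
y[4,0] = 37.62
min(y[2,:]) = -72.9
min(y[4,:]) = -5.3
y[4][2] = -3.68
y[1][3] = 81.44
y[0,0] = -1.76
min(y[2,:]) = -72.9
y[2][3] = 85.91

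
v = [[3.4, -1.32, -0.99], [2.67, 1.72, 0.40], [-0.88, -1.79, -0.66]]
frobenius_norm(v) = 5.38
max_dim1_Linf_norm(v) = 3.4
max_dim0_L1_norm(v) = 6.95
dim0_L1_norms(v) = [6.95, 4.83, 2.05]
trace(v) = 4.46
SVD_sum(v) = [[3.25,0.4,-0.24],[2.79,0.34,-0.20],[-1.03,-0.13,0.08]] + [[0.15,  -1.71,  -0.75], [-0.12,  1.38,  0.61], [0.15,  -1.67,  -0.73]] + [[0.0,-0.0,0.00], [-0.0,0.0,-0.0], [-0.0,0.00,-0.0]]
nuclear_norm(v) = 7.48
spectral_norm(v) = 4.45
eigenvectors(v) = [[(-0.23-0.26j),-0.23+0.26j,0.11+0.00j], [(-0.78+0j),(-0.78-0j),(-0.39+0j)], [(0.52-0.09j),0.52+0.09j,(0.91+0j)]]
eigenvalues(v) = [(2.23+0.94j), (2.23-0.94j), (-0.01+0j)]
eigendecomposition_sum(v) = [[1.70-0.70j, -0.66+1.08j, (-0.49+0.55j)], [1.34-3.90j, (0.86+2.72j), 0.20+1.65j], [(-0.44+2.77j), (-0.89-1.72j), (-0.32-1.08j)]] + [[1.70+0.70j, -0.66-1.08j, -0.49-0.55j], [1.34+3.90j, 0.86-2.72j, 0.20-1.65j], [-0.44-2.77j, (-0.89+1.72j), -0.32+1.08j]] + [[0.00-0.00j, (-0+0j), (-0+0j)], [(-0+0j), -0j, (0.01-0j)], [0.01-0.00j, -0.01+0.00j, (-0.01+0j)]]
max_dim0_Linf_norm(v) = 3.4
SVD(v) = [[-0.74, 0.62, -0.27], [-0.63, -0.5, 0.59], [0.23, 0.6, 0.76]] @ diag([4.448958592171601, 3.0250043839971186, 0.0039902306570655036]) @ [[-0.99, -0.12, 0.07], [0.08, -0.91, -0.40], [-0.11, 0.39, -0.91]]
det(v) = -0.05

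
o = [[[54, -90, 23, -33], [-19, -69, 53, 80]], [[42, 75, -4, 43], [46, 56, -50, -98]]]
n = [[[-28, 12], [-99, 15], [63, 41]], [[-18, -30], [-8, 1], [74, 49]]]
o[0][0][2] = 23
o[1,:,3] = [43, -98]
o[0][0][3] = -33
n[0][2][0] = 63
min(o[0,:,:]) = -90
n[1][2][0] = 74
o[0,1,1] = -69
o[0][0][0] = 54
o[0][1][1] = -69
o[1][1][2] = -50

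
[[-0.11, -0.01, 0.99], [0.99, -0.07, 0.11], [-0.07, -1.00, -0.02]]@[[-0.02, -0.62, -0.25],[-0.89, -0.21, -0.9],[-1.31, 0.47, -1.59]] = [[-1.29, 0.54, -1.54], [-0.10, -0.55, -0.36], [0.92, 0.24, 0.95]]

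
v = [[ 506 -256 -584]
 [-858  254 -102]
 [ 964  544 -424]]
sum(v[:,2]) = -1110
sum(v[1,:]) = -706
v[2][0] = 964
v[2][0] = 964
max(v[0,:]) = 506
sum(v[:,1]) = 542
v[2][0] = 964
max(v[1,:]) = 254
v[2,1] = 544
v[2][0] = 964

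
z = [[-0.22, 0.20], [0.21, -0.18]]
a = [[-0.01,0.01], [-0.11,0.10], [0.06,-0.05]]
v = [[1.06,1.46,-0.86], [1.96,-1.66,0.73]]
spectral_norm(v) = 2.72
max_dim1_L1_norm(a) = 0.21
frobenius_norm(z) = 0.41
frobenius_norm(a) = 0.17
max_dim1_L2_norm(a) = 0.15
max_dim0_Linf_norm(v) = 1.96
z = v @ a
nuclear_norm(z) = 0.41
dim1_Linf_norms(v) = [1.46, 1.96]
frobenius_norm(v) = 3.34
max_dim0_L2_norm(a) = 0.13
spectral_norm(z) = 0.41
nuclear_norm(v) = 4.65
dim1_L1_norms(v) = [3.38, 4.35]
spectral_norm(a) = 0.17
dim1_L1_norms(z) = [0.42, 0.39]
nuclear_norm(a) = 0.17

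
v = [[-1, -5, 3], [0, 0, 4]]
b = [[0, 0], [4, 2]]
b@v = [[0, 0, 0], [-4, -20, 20]]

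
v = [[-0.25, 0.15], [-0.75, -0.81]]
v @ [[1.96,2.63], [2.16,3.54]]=[[-0.17, -0.13], [-3.22, -4.84]]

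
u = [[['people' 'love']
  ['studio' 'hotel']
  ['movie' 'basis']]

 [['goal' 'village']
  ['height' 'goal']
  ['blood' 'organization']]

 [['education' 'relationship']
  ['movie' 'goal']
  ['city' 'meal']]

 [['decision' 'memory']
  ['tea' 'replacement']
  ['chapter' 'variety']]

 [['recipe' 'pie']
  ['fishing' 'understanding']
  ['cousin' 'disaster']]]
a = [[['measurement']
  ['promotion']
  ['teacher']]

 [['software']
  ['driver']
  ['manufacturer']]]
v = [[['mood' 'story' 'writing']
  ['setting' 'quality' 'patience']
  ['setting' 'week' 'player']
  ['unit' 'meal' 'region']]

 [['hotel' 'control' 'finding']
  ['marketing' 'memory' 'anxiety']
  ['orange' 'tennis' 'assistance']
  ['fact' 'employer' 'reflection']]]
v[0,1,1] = 'quality'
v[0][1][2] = 'patience'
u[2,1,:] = ['movie', 'goal']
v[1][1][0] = 'marketing'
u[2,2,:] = ['city', 'meal']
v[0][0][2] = 'writing'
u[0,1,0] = 'studio'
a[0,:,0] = ['measurement', 'promotion', 'teacher']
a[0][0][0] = 'measurement'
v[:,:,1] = [['story', 'quality', 'week', 'meal'], ['control', 'memory', 'tennis', 'employer']]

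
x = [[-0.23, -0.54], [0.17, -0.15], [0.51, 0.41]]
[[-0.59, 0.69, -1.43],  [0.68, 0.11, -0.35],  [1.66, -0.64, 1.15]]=x @ [[3.62,-0.34,0.2], [-0.45,-1.14,2.56]]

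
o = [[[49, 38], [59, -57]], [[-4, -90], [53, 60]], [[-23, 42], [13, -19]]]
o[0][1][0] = 59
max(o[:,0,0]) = 49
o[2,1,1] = -19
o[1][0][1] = -90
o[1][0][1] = -90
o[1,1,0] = 53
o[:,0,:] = [[49, 38], [-4, -90], [-23, 42]]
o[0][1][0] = 59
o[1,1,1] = 60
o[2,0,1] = 42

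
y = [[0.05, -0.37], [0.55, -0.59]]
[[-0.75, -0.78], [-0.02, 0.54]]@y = [[-0.47, 0.74], [0.3, -0.31]]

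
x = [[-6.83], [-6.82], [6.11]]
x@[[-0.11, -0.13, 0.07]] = [[0.75, 0.89, -0.48], [0.75, 0.89, -0.48], [-0.67, -0.79, 0.43]]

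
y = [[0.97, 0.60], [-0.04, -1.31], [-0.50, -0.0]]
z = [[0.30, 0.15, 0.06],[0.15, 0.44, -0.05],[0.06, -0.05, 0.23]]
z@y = [[0.26, -0.02], [0.15, -0.49], [-0.05, 0.10]]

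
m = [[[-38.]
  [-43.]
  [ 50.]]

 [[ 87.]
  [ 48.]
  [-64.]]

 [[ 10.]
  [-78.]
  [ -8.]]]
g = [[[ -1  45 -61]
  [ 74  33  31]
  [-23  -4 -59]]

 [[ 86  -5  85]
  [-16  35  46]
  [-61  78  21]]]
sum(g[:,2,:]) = -48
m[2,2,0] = -8.0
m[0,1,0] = -43.0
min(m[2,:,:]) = -78.0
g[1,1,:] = [-16, 35, 46]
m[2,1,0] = -78.0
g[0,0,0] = -1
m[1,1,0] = 48.0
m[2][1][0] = -78.0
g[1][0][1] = -5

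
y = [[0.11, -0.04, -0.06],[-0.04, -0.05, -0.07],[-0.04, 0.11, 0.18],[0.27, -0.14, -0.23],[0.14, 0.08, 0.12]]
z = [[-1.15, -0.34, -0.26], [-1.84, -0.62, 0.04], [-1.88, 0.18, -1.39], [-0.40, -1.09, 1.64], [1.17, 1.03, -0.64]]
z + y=[[-1.04, -0.38, -0.32],[-1.88, -0.67, -0.03],[-1.92, 0.29, -1.21],[-0.13, -1.23, 1.41],[1.31, 1.11, -0.52]]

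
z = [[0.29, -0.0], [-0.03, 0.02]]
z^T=[[0.29,-0.03], [-0.0,0.02]]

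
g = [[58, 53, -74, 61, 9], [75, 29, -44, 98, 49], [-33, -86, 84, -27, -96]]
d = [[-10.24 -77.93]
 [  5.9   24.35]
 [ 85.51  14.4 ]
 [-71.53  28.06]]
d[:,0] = [-10.24, 5.9, 85.51, -71.53]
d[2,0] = 85.51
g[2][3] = -27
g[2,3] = -27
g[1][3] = 98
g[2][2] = 84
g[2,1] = -86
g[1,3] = 98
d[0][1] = -77.93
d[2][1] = 14.4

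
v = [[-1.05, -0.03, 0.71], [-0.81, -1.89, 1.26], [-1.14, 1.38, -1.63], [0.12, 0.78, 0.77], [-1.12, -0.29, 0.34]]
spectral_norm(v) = 3.16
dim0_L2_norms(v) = [2.08, 2.48, 2.34]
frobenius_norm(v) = 3.99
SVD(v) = [[-0.18, -0.47, 0.43], [-0.73, -0.32, -0.25], [0.64, -0.63, -0.16], [0.02, 0.08, 0.85], [-0.17, -0.52, 0.08]] @ diag([3.1641541937562874, 2.073751935408573, 1.2812810575840459]) @ [[0.08, 0.74, -0.67], [1.00, -0.02, 0.09], [-0.05, 0.68, 0.73]]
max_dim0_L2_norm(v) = 2.48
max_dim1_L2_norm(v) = 2.42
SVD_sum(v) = [[-0.04, -0.43, 0.39], [-0.17, -1.69, 1.55], [0.15, 1.49, -1.36], [0.00, 0.05, -0.04], [-0.04, -0.39, 0.36]] + [[-0.98,0.02,-0.09], [-0.65,0.01,-0.06], [-1.30,0.03,-0.11], [0.17,-0.0,0.01], [-1.07,0.02,-0.09]] + [[-0.03, 0.37, 0.41],[0.02, -0.21, -0.23],[0.01, -0.14, -0.15],[-0.05, 0.74, 0.80],[-0.01, 0.07, 0.08]]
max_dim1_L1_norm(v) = 4.15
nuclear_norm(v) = 6.52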